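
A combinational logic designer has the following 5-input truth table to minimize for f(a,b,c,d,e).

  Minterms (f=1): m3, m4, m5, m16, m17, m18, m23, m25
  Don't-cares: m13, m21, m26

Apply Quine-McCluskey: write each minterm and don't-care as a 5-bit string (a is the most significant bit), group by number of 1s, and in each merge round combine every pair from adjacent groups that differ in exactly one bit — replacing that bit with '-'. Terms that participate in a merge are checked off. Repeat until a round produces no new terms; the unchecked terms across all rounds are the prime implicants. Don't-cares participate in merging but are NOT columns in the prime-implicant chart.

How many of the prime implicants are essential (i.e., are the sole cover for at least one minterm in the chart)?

Round 0: 00011 00100✓ 00101✓ 01101✓ 10000✓ 10001✓ 10010✓ 10101✓ 10111✓ 11001✓ 11010✓
Round 1: -0101 0-101 0010- 1-001 1-010 10-01 100-0 1000- 101-1
PIs = {-0101, 0-101, 00011, 0010-, 1-001, 1-010, 10-01, 100-0, 1000-, 101-1}
Coverage chart:
  m3: 00011 ←essential
  m4: 0010- ←essential
  m5: -0101,0-101,0010-
  m16: 100-0,1000-
  m17: 1-001,10-01,1000-
  m18: 1-010,100-0
  m23: 101-1 ←essential
  m25: 1-001 ←essential
Essential: 00011, 0010-, 1-001, 101-1

4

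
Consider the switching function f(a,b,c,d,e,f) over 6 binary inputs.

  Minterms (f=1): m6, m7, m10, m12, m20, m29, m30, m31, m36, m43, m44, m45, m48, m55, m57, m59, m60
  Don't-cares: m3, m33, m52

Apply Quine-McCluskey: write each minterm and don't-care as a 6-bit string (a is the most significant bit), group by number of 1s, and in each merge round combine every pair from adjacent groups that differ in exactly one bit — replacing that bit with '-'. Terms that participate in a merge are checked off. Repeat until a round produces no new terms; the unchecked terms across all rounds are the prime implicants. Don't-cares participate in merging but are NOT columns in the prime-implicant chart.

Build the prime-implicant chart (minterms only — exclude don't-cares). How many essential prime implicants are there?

size-2^0 implicants → 000011(✓)  000110(✓)  000111(✓)  001010  001100(✓)  010100(✓)  011101(✓)  011110(✓)  011111(✓)  100001  100100(✓)  101011(✓)  101100(✓)  101101(✓)  110000(✓)  110100(✓)  110111  111001(✓)  111011(✓)  111100(✓)
size-2^1 implicants → -01100  -10100  000-11  00011-  0111-1  01111-  1-0100(✓)  1-1011  1-1100(✓)  10-100(✓)  10110-  11-100(✓)  110-00  1110-1
size-2^2 implicants → 1--100
Unchecked terms (primes): -01100, -10100, 000-11, 00011-, 001010, 0111-1, 01111-, 1--100, 1-1011, 100001, 10110-, 110-00, 110111, 1110-1
Minterm coverage:
  m6 ⊆ 00011- [E]
  m7 ⊆ 000-11,00011-
  m10 ⊆ 001010 [E]
  m12 ⊆ -01100 [E]
  m20 ⊆ -10100 [E]
  m29 ⊆ 0111-1 [E]
  m30 ⊆ 01111- [E]
  m31 ⊆ 0111-1,01111-
  m36 ⊆ 1--100 [E]
  m43 ⊆ 1-1011 [E]
  m44 ⊆ -01100,1--100,10110-
  m45 ⊆ 10110- [E]
  m48 ⊆ 110-00 [E]
  m55 ⊆ 110111 [E]
  m57 ⊆ 1110-1 [E]
  m59 ⊆ 1-1011,1110-1
  m60 ⊆ 1--100 [E]
E = {-01100, -10100, 00011-, 001010, 0111-1, 01111-, 1--100, 1-1011, 10110-, 110-00, 110111, 1110-1}

12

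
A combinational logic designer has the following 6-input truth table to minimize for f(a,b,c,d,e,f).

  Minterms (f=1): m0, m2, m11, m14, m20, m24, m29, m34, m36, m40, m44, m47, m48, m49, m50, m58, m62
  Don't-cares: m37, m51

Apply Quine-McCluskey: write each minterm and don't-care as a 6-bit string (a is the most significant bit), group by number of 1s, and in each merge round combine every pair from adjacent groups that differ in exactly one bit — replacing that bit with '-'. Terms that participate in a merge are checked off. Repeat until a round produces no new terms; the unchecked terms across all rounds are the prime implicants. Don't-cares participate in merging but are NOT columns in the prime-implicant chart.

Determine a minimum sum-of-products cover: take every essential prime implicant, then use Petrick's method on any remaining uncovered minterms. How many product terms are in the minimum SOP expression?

12

size-2^0 implicants → 000000(✓)  000010(✓)  001011  001110  010100  011000  011101  100010(✓)  100100(✓)  100101(✓)  101000(✓)  101100(✓)  101111  110000(✓)  110001(✓)  110010(✓)  110011(✓)  111010(✓)  111110(✓)
size-2^1 implicants → -00010  0000-0  1-0010  10-100  10010-  101-00  11-010  1100-0(✓)  1100-1(✓)  11000-(✓)  11001-(✓)  111-10
size-2^2 implicants → 1100--
Unchecked terms (primes): -00010, 0000-0, 001011, 001110, 010100, 011000, 011101, 1-0010, 10-100, 10010-, 101-00, 101111, 11-010, 1100--, 111-10
Minterm coverage:
  m0 ⊆ 0000-0 [E]
  m2 ⊆ -00010,0000-0
  m11 ⊆ 001011 [E]
  m14 ⊆ 001110 [E]
  m20 ⊆ 010100 [E]
  m24 ⊆ 011000 [E]
  m29 ⊆ 011101 [E]
  m34 ⊆ -00010,1-0010
  m36 ⊆ 10-100,10010-
  m40 ⊆ 101-00 [E]
  m44 ⊆ 10-100,101-00
  m47 ⊆ 101111 [E]
  m48 ⊆ 1100-- [E]
  m49 ⊆ 1100-- [E]
  m50 ⊆ 1-0010,11-010,1100--
  m58 ⊆ 11-010,111-10
  m62 ⊆ 111-10 [E]
E = {0000-0, 001011, 001110, 010100, 011000, 011101, 101-00, 101111, 1100--, 111-10}
Petrick residual → -00010, 10-100
Cover = b'c'd'ef' + a'b'c'd'f' + a'b'cd'ef + a'b'cdef' + a'bc'de'f' + a'bcd'e'f' + a'bcde'f + ab'de'f' + ab'ce'f' + ab'cdef + abc'd' + abcef'  |cover|=12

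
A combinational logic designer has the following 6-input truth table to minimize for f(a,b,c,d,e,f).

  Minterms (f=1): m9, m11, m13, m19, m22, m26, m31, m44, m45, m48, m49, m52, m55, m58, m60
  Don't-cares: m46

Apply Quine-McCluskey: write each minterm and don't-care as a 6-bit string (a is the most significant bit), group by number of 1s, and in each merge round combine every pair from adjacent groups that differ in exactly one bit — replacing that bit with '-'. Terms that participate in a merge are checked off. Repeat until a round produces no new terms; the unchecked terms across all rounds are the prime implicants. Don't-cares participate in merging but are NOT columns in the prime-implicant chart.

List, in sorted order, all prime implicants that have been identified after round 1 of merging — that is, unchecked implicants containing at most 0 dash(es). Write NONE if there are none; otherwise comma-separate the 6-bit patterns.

Round 0: 001001✓ 001011✓ 001101✓ 010011 010110 011010✓ 011111 101100✓ 101101✓ 101110✓ 110000✓ 110001✓ 110100✓ 110111 111010✓ 111100✓
Round 1: -01101 -11010 001-01 0010-1 1-1100 1011-0 10110- 11-100 110-00 11000-
PIs = {-01101, -11010, 001-01, 0010-1, 010011, 010110, 011111, 1-1100, 1011-0, 10110-, 11-100, 110-00, 11000-, 110111}

010011, 010110, 011111, 110111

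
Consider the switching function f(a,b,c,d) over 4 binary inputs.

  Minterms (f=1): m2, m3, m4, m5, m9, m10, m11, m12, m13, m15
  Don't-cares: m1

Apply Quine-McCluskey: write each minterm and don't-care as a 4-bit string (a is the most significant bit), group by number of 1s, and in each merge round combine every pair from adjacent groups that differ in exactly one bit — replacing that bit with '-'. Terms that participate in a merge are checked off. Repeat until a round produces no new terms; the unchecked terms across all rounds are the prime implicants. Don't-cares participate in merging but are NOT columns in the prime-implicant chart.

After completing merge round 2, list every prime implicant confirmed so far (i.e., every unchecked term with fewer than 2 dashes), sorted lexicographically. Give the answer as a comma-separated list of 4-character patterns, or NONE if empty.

NONE

Round 0: 0001✓ 0010✓ 0011✓ 0100✓ 0101✓ 1001✓ 1010✓ 1011✓ 1100✓ 1101✓ 1111✓
Round 1: -001✓ -010✓ -011✓ -100✓ -101✓ 0-01✓ 00-1✓ 001-✓ 010-✓ 1-01✓ 1-11✓ 10-1✓ 101-✓ 11-1✓ 110-✓
Round 2: --01 -0-1 -01- -10- 1--1
PIs = {--01, -0-1, -01-, -10-, 1--1}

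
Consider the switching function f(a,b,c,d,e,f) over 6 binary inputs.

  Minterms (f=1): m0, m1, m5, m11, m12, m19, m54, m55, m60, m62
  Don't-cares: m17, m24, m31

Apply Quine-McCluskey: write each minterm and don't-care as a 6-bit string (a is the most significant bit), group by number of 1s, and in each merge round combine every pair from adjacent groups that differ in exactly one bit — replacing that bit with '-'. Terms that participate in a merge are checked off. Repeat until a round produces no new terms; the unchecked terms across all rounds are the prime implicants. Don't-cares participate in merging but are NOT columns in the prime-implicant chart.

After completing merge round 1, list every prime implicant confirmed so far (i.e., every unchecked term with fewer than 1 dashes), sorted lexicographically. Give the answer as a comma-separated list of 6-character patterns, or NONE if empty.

001011, 001100, 011000, 011111

Round 0: 000000✓ 000001✓ 000101✓ 001011 001100 010001✓ 010011✓ 011000 011111 110110✓ 110111✓ 111100✓ 111110✓
Round 1: 0-0001 000-01 00000- 0100-1 11-110 11011- 1111-0
PIs = {0-0001, 000-01, 00000-, 001011, 001100, 0100-1, 011000, 011111, 11-110, 11011-, 1111-0}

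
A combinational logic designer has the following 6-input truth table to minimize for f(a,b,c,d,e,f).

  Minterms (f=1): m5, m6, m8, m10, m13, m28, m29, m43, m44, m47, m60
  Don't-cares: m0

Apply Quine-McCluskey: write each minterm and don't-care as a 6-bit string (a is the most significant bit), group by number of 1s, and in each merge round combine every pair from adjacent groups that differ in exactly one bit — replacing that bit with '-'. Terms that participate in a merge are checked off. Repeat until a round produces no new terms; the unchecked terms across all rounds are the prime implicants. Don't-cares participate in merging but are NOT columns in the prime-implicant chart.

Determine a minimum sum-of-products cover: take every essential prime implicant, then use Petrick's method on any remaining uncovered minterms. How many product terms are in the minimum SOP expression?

Round 0: 000000✓ 000101✓ 000110 001000✓ 001010✓ 001101✓ 011100✓ 011101✓ 101011✓ 101100✓ 101111✓ 111100✓
Round 1: -11100 0-1101 00-000 00-101 0010-0 01110- 1-1100 101-11
PIs = {-11100, 0-1101, 00-000, 00-101, 000110, 0010-0, 01110-, 1-1100, 101-11}
Coverage chart:
  m5: 00-101 ←essential
  m6: 000110 ←essential
  m8: 00-000,0010-0
  m10: 0010-0 ←essential
  m13: 0-1101,00-101
  m28: -11100,01110-
  m29: 0-1101,01110-
  m43: 101-11 ←essential
  m44: 1-1100 ←essential
  m47: 101-11 ←essential
  m60: -11100,1-1100
Essential: 00-101, 000110, 0010-0, 1-1100, 101-11
Petrick residual → 01110-
Min cover (6 terms): a'b'de'f + a'b'c'def' + a'b'cd'f' + a'bcde' + acde'f' + ab'cef

6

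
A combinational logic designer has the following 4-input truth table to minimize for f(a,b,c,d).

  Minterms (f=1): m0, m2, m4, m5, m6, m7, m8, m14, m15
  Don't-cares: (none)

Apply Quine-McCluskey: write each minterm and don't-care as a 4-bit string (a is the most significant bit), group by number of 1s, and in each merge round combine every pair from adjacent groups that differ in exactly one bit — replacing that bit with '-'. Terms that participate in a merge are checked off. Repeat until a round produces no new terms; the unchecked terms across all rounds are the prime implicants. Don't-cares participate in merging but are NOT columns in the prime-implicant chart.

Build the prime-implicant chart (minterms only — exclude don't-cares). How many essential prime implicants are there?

4

size-2^0 implicants → 0000(✓)  0010(✓)  0100(✓)  0101(✓)  0110(✓)  0111(✓)  1000(✓)  1110(✓)  1111(✓)
size-2^1 implicants → -000  -110(✓)  -111(✓)  0-00(✓)  0-10(✓)  00-0(✓)  01-0(✓)  01-1(✓)  010-(✓)  011-(✓)  111-(✓)
size-2^2 implicants → -11-  0--0  01--
Unchecked terms (primes): -000, -11-, 0--0, 01--
Minterm coverage:
  m0 ⊆ -000,0--0
  m2 ⊆ 0--0 [E]
  m4 ⊆ 0--0,01--
  m5 ⊆ 01-- [E]
  m6 ⊆ -11-,0--0,01--
  m7 ⊆ -11-,01--
  m8 ⊆ -000 [E]
  m14 ⊆ -11- [E]
  m15 ⊆ -11- [E]
E = {-000, -11-, 0--0, 01--}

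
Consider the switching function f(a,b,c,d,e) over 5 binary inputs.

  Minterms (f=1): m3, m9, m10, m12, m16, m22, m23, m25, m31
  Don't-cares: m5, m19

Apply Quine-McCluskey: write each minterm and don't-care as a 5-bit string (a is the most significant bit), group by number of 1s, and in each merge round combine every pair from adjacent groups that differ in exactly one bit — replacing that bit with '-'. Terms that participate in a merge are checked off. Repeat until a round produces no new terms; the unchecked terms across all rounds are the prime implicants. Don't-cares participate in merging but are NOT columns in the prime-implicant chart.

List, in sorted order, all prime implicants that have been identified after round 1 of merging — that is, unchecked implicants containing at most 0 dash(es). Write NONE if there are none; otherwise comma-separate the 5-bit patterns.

[col 0] 00011*, 00101, 01001*, 01010, 01100, 10000, 10011*, 10110*, 10111*, 11001*, 11111*
[col 1] -0011, -1001, 1-111, 10-11, 1011-
Prime implicants: -0011, -1001, 00101, 01010, 01100, 1-111, 10-11, 10000, 1011-

00101, 01010, 01100, 10000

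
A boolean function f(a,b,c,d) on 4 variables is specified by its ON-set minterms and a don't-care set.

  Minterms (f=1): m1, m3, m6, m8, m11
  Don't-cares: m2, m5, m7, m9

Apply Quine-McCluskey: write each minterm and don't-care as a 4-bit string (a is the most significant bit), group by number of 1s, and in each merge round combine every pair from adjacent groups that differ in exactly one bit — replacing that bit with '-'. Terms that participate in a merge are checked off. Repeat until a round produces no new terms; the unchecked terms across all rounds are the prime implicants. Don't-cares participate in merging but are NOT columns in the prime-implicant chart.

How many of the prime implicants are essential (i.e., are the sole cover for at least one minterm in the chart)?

3

size-2^0 implicants → 0001(✓)  0010(✓)  0011(✓)  0101(✓)  0110(✓)  0111(✓)  1000(✓)  1001(✓)  1011(✓)
size-2^1 implicants → -001(✓)  -011(✓)  0-01(✓)  0-10(✓)  0-11(✓)  00-1(✓)  001-(✓)  01-1(✓)  011-(✓)  10-1(✓)  100-
size-2^2 implicants → -0-1  0--1  0-1-
Unchecked terms (primes): -0-1, 0--1, 0-1-, 100-
Minterm coverage:
  m1 ⊆ -0-1,0--1
  m3 ⊆ -0-1,0--1,0-1-
  m6 ⊆ 0-1- [E]
  m8 ⊆ 100- [E]
  m11 ⊆ -0-1 [E]
E = {-0-1, 0-1-, 100-}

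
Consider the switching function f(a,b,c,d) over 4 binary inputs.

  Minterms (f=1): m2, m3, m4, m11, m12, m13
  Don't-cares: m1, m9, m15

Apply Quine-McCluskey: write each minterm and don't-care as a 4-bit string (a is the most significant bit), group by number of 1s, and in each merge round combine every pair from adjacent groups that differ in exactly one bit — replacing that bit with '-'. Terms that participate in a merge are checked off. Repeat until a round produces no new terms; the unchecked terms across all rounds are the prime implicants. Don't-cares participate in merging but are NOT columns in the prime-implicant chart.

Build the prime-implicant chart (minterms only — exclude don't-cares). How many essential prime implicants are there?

size-2^0 implicants → 0001(✓)  0010(✓)  0011(✓)  0100(✓)  1001(✓)  1011(✓)  1100(✓)  1101(✓)  1111(✓)
size-2^1 implicants → -001(✓)  -011(✓)  -100  00-1(✓)  001-  1-01(✓)  1-11(✓)  10-1(✓)  11-1(✓)  110-
size-2^2 implicants → -0-1  1--1
Unchecked terms (primes): -0-1, -100, 001-, 1--1, 110-
Minterm coverage:
  m2 ⊆ 001- [E]
  m3 ⊆ -0-1,001-
  m4 ⊆ -100 [E]
  m11 ⊆ -0-1,1--1
  m12 ⊆ -100,110-
  m13 ⊆ 1--1,110-
E = {-100, 001-}

2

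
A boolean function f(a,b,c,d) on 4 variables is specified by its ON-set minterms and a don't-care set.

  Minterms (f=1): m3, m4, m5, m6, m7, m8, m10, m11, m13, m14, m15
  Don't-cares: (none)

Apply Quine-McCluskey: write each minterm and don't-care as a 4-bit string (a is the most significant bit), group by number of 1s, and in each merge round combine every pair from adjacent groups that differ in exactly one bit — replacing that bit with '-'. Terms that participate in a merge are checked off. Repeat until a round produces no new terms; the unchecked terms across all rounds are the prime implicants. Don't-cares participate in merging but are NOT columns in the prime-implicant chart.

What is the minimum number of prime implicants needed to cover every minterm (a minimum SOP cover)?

5

size-2^0 implicants → 0011(✓)  0100(✓)  0101(✓)  0110(✓)  0111(✓)  1000(✓)  1010(✓)  1011(✓)  1101(✓)  1110(✓)  1111(✓)
size-2^1 implicants → -011(✓)  -101(✓)  -110(✓)  -111(✓)  0-11(✓)  01-0(✓)  01-1(✓)  010-(✓)  011-(✓)  1-10(✓)  1-11(✓)  10-0  101-(✓)  11-1(✓)  111-(✓)
size-2^2 implicants → --11  -1-1  -11-  01--  1-1-
Unchecked terms (primes): --11, -1-1, -11-, 01--, 1-1-, 10-0
Minterm coverage:
  m3 ⊆ --11 [E]
  m4 ⊆ 01-- [E]
  m5 ⊆ -1-1,01--
  m6 ⊆ -11-,01--
  m7 ⊆ --11,-1-1,-11-,01--
  m8 ⊆ 10-0 [E]
  m10 ⊆ 1-1-,10-0
  m11 ⊆ --11,1-1-
  m13 ⊆ -1-1 [E]
  m14 ⊆ -11-,1-1-
  m15 ⊆ --11,-1-1,-11-,1-1-
E = {--11, -1-1, 01--, 10-0}
Petrick residual → -11-
Cover = cd + bd + bc + a'b + ab'd'  |cover|=5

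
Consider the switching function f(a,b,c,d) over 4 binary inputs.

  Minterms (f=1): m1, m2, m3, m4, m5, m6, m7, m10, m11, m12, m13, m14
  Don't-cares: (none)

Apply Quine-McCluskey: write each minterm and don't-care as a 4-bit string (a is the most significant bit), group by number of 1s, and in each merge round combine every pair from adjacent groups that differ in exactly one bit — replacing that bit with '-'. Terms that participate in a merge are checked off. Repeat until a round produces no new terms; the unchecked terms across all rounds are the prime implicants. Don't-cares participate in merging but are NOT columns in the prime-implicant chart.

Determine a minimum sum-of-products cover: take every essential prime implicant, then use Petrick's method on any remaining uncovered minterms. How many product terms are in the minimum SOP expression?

4

size-2^0 implicants → 0001(✓)  0010(✓)  0011(✓)  0100(✓)  0101(✓)  0110(✓)  0111(✓)  1010(✓)  1011(✓)  1100(✓)  1101(✓)  1110(✓)
size-2^1 implicants → -010(✓)  -011(✓)  -100(✓)  -101(✓)  -110(✓)  0-01(✓)  0-10(✓)  0-11(✓)  00-1(✓)  001-(✓)  01-0(✓)  01-1(✓)  010-(✓)  011-(✓)  1-10(✓)  101-(✓)  11-0(✓)  110-(✓)
size-2^2 implicants → --10  -01-  -1-0  -10-  0--1  0-1-  01--
Unchecked terms (primes): --10, -01-, -1-0, -10-, 0--1, 0-1-, 01--
Minterm coverage:
  m1 ⊆ 0--1 [E]
  m2 ⊆ --10,-01-,0-1-
  m3 ⊆ -01-,0--1,0-1-
  m4 ⊆ -1-0,-10-,01--
  m5 ⊆ -10-,0--1,01--
  m6 ⊆ --10,-1-0,0-1-,01--
  m7 ⊆ 0--1,0-1-,01--
  m10 ⊆ --10,-01-
  m11 ⊆ -01- [E]
  m12 ⊆ -1-0,-10-
  m13 ⊆ -10- [E]
  m14 ⊆ --10,-1-0
E = {-01-, -10-, 0--1}
Petrick residual → --10
Cover = cd' + b'c + bc' + a'd  |cover|=4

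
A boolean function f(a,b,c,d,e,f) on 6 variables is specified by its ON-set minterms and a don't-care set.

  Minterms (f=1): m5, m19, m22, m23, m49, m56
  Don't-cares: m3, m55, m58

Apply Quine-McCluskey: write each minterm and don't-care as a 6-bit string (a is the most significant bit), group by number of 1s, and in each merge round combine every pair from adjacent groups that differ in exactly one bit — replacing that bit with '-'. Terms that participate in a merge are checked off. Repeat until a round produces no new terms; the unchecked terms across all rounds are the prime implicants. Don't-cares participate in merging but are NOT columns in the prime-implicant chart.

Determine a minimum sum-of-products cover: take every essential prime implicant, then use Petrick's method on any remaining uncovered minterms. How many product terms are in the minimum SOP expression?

Round 0: 000011✓ 000101 010011✓ 010110✓ 010111✓ 110001 110111✓ 111000✓ 111010✓
Round 1: -10111 0-0011 010-11 01011- 1110-0
PIs = {-10111, 0-0011, 000101, 010-11, 01011-, 110001, 1110-0}
Coverage chart:
  m5: 000101 ←essential
  m19: 0-0011,010-11
  m22: 01011- ←essential
  m23: -10111,010-11,01011-
  m49: 110001 ←essential
  m56: 1110-0 ←essential
Essential: 000101, 01011-, 110001, 1110-0
Petrick residual → 0-0011
Min cover (5 terms): a'c'd'ef + a'b'c'de'f + a'bc'de + abc'd'e'f + abcd'f'

5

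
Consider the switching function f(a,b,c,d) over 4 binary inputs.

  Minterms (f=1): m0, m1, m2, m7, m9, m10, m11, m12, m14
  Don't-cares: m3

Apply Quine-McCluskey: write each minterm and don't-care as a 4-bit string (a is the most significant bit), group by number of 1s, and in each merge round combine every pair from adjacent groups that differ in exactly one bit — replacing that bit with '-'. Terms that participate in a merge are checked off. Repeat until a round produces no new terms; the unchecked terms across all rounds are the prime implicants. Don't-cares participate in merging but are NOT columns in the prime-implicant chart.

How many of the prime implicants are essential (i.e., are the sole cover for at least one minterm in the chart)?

Round 0: 0000✓ 0001✓ 0010✓ 0011✓ 0111✓ 1001✓ 1010✓ 1011✓ 1100✓ 1110✓
Round 1: -001✓ -010✓ -011✓ 0-11 00-0✓ 00-1✓ 000-✓ 001-✓ 1-10 10-1✓ 101-✓ 11-0
Round 2: -0-1 -01- 00--
PIs = {-0-1, -01-, 0-11, 00--, 1-10, 11-0}
Coverage chart:
  m0: 00-- ←essential
  m1: -0-1,00--
  m2: -01-,00--
  m7: 0-11 ←essential
  m9: -0-1 ←essential
  m10: -01-,1-10
  m11: -0-1,-01-
  m12: 11-0 ←essential
  m14: 1-10,11-0
Essential: -0-1, 0-11, 00--, 11-0

4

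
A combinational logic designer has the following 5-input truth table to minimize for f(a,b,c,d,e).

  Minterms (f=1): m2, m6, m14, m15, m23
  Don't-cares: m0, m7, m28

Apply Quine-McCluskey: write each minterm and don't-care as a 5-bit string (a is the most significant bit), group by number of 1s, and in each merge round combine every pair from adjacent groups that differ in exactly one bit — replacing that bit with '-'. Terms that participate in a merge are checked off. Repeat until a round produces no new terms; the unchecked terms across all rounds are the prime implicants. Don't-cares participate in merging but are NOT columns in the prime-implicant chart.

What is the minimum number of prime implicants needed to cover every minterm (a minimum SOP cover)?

3

Round 0: 00000✓ 00010✓ 00110✓ 00111✓ 01110✓ 01111✓ 10111✓ 11100
Round 1: -0111 0-110✓ 0-111✓ 00-10 000-0 0011-✓ 0111-✓
Round 2: 0-11-
PIs = {-0111, 0-11-, 00-10, 000-0, 11100}
Coverage chart:
  m2: 00-10,000-0
  m6: 0-11-,00-10
  m14: 0-11- ←essential
  m15: 0-11- ←essential
  m23: -0111 ←essential
Essential: -0111, 0-11-
Petrick residual → 00-10
Min cover (3 terms): b'cde + a'cd + a'b'de'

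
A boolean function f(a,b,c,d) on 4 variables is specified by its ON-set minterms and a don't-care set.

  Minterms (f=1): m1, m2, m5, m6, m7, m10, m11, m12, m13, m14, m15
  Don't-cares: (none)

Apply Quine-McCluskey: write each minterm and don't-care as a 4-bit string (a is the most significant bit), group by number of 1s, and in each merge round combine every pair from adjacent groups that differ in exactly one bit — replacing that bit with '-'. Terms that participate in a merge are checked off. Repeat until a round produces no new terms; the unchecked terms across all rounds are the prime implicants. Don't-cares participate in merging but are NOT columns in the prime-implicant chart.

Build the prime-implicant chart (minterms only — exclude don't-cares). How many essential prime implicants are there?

size-2^0 implicants → 0001(✓)  0010(✓)  0101(✓)  0110(✓)  0111(✓)  1010(✓)  1011(✓)  1100(✓)  1101(✓)  1110(✓)  1111(✓)
size-2^1 implicants → -010(✓)  -101(✓)  -110(✓)  -111(✓)  0-01  0-10(✓)  01-1(✓)  011-(✓)  1-10(✓)  1-11(✓)  101-(✓)  11-0(✓)  11-1(✓)  110-(✓)  111-(✓)
size-2^2 implicants → --10  -1-1  -11-  1-1-  11--
Unchecked terms (primes): --10, -1-1, -11-, 0-01, 1-1-, 11--
Minterm coverage:
  m1 ⊆ 0-01 [E]
  m2 ⊆ --10 [E]
  m5 ⊆ -1-1,0-01
  m6 ⊆ --10,-11-
  m7 ⊆ -1-1,-11-
  m10 ⊆ --10,1-1-
  m11 ⊆ 1-1- [E]
  m12 ⊆ 11-- [E]
  m13 ⊆ -1-1,11--
  m14 ⊆ --10,-11-,1-1-,11--
  m15 ⊆ -1-1,-11-,1-1-,11--
E = {--10, 0-01, 1-1-, 11--}

4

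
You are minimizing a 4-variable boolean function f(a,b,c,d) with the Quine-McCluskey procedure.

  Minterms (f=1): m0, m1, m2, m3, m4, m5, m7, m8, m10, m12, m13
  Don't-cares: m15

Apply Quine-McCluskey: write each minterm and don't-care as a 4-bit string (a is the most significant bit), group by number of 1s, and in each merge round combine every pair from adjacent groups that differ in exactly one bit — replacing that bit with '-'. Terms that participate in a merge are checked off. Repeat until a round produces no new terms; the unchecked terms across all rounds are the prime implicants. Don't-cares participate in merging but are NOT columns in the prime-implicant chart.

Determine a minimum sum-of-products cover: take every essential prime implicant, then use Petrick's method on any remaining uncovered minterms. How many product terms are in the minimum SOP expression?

[col 0] 0000*, 0001*, 0010*, 0011*, 0100*, 0101*, 0111*, 1000*, 1010*, 1100*, 1101*, 1111*
[col 1] -000*, -010*, -100*, -101*, -111*, 0-00*, 0-01*, 0-11*, 00-0*, 00-1*, 000-*, 001-*, 01-1*, 010-*, 1-00*, 10-0*, 11-1*, 110-*
[col 2] --00, -0-0, -1-1, -10-, 0--1, 0-0-, 00--
Prime implicants: --00, -0-0, -1-1, -10-, 0--1, 0-0-, 00--
PI chart (minterm → PIs covering it):
  0 | --00,-0-0,0-0-,00--
  1 | 0--1,0-0-,00--
  2 | -0-0,00--
  3 | 0--1,00--
  4 | --00,-10-,0-0-
  5 | -1-1,-10-,0--1,0-0-
  7 | -1-1,0--1
  8 | --00,-0-0
  10 | -0-0  (sole → essential)
  12 | --00,-10-
  13 | -1-1,-10-
Essential prime implicants: -0-0
Petrick residual → -10-, 0--1
Minimum SOP uses 3 PIs: b'd' + bc' + a'd

3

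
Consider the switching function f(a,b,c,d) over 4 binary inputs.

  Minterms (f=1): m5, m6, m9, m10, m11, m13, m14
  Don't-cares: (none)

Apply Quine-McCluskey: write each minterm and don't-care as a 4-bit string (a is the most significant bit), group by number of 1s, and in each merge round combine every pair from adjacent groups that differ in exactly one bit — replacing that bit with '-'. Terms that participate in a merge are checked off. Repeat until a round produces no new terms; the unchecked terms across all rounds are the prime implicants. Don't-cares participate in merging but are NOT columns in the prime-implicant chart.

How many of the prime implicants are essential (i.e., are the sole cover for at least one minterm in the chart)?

[col 0] 0101*, 0110*, 1001*, 1010*, 1011*, 1101*, 1110*
[col 1] -101, -110, 1-01, 1-10, 10-1, 101-
Prime implicants: -101, -110, 1-01, 1-10, 10-1, 101-
PI chart (minterm → PIs covering it):
  5 | -101  (sole → essential)
  6 | -110  (sole → essential)
  9 | 1-01,10-1
  10 | 1-10,101-
  11 | 10-1,101-
  13 | -101,1-01
  14 | -110,1-10
Essential prime implicants: -101, -110

2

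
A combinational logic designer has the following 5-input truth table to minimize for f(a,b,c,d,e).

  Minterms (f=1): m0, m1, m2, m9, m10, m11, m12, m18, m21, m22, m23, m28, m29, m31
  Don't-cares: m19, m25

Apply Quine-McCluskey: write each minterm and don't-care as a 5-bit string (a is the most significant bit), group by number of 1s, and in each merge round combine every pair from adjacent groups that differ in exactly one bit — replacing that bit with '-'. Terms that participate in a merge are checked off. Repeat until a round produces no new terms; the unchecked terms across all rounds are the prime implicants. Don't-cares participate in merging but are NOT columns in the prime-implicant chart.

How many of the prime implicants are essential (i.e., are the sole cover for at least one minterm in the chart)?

3

[col 0] 00000*, 00001*, 00010*, 01001*, 01010*, 01011*, 01100*, 10010*, 10011*, 10101*, 10110*, 10111*, 11001*, 11100*, 11101*, 11111*
[col 1] -0010, -1001, -1100, 0-001, 0-010, 000-0, 0000-, 010-1, 0101-, 1-101*, 1-111*, 10-10*, 10-11*, 1001-*, 101-1*, 1011-*, 11-01, 111-1*, 1110-
[col 2] 1-1-1, 10-1-
Prime implicants: -0010, -1001, -1100, 0-001, 0-010, 000-0, 0000-, 010-1, 0101-, 1-1-1, 10-1-, 11-01, 1110-
PI chart (minterm → PIs covering it):
  0 | 000-0,0000-
  1 | 0-001,0000-
  2 | -0010,0-010,000-0
  9 | -1001,0-001,010-1
  10 | 0-010,0101-
  11 | 010-1,0101-
  12 | -1100  (sole → essential)
  18 | -0010,10-1-
  21 | 1-1-1  (sole → essential)
  22 | 10-1-  (sole → essential)
  23 | 1-1-1,10-1-
  28 | -1100,1110-
  29 | 1-1-1,11-01,1110-
  31 | 1-1-1  (sole → essential)
Essential prime implicants: -1100, 1-1-1, 10-1-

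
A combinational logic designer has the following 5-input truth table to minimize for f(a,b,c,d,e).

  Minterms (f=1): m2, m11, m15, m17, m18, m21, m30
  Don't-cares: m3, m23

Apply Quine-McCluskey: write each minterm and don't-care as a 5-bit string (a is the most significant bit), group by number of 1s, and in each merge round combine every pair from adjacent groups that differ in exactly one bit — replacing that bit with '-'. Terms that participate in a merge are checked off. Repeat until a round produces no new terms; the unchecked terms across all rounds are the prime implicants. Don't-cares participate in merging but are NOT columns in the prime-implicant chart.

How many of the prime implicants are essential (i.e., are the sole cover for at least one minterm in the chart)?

Round 0: 00010✓ 00011✓ 01011✓ 01111✓ 10001✓ 10010✓ 10101✓ 10111✓ 11110
Round 1: -0010 0-011 0001- 01-11 10-01 101-1
PIs = {-0010, 0-011, 0001-, 01-11, 10-01, 101-1, 11110}
Coverage chart:
  m2: -0010,0001-
  m11: 0-011,01-11
  m15: 01-11 ←essential
  m17: 10-01 ←essential
  m18: -0010 ←essential
  m21: 10-01,101-1
  m30: 11110 ←essential
Essential: -0010, 01-11, 10-01, 11110

4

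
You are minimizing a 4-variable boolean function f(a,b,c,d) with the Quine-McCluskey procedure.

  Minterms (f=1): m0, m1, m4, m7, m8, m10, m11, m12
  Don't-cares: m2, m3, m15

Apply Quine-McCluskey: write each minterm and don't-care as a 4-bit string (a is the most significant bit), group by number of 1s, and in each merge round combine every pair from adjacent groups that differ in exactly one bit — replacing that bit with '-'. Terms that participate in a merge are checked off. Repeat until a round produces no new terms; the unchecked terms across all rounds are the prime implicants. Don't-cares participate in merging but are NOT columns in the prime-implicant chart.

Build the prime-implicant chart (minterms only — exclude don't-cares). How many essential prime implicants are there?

3

[col 0] 0000*, 0001*, 0010*, 0011*, 0100*, 0111*, 1000*, 1010*, 1011*, 1100*, 1111*
[col 1] -000*, -010*, -011*, -100*, -111*, 0-00*, 0-11*, 00-0*, 00-1*, 000-*, 001-*, 1-00*, 1-11*, 10-0*, 101-*
[col 2] --00, --11, -0-0, -01-, 00--
Prime implicants: --00, --11, -0-0, -01-, 00--
PI chart (minterm → PIs covering it):
  0 | --00,-0-0,00--
  1 | 00--  (sole → essential)
  4 | --00  (sole → essential)
  7 | --11  (sole → essential)
  8 | --00,-0-0
  10 | -0-0,-01-
  11 | --11,-01-
  12 | --00  (sole → essential)
Essential prime implicants: --00, --11, 00--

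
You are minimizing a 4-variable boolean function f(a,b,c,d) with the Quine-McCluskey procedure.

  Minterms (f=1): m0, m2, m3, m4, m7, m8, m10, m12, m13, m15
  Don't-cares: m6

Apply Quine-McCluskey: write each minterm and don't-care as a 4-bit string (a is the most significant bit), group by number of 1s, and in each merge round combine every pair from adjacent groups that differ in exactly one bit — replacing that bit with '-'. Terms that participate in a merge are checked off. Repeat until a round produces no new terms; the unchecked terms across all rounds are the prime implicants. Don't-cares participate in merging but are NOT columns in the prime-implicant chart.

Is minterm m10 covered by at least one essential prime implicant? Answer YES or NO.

[col 0] 0000*, 0010*, 0011*, 0100*, 0110*, 0111*, 1000*, 1010*, 1100*, 1101*, 1111*
[col 1] -000*, -010*, -100*, -111, 0-00*, 0-10*, 0-11*, 00-0*, 001-*, 01-0*, 011-*, 1-00*, 10-0*, 11-1, 110-
[col 2] --00, -0-0, 0--0, 0-1-
Prime implicants: --00, -0-0, -111, 0--0, 0-1-, 11-1, 110-
PI chart (minterm → PIs covering it):
  0 | --00,-0-0,0--0
  2 | -0-0,0--0,0-1-
  3 | 0-1-  (sole → essential)
  4 | --00,0--0
  7 | -111,0-1-
  8 | --00,-0-0
  10 | -0-0  (sole → essential)
  12 | --00,110-
  13 | 11-1,110-
  15 | -111,11-1
Essential prime implicants: -0-0, 0-1-

YES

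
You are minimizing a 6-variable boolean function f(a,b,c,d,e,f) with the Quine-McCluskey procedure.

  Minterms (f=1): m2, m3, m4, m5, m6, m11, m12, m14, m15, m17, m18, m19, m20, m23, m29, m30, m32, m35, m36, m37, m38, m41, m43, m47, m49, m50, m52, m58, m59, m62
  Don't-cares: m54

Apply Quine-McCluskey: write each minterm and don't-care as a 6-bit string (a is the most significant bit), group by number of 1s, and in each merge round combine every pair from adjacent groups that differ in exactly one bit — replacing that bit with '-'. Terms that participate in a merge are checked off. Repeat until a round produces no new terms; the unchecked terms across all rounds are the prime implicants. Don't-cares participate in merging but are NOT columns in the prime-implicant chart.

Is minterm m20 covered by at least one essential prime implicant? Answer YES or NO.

Round 0: 000010✓ 000011✓ 000100✓ 000101✓ 000110✓ 001011✓ 001100✓ 001110✓ 001111✓ 010001✓ 010010✓ 010011✓ 010100✓ 010111✓ 011101 011110✓ 100000✓ 100011✓ 100100✓ 100101✓ 100110✓ 101001✓ 101011✓ 101111✓ 110001✓ 110010✓ 110100✓ 110110✓ 111010✓ 111011✓ 111110✓
Round 1: -00011✓ -00100✓ -00101✓ -00110✓ -01011✓ -01111✓ -10001 -10010 -10100✓ -11110 0-0010✓ 0-0011✓ 0-0100✓ 0-1110 00-011✓ 00-100✓ 00-110✓ 000-10 00001-✓ 0001-0✓ 00010-✓ 001-11✓ 0011-0✓ 00111- 010-11 0100-1 01001-✓ 1-0100✓ 1-0110✓ 1-1011 10-011✓ 100-00 1001-0✓ 10010-✓ 101-11✓ 1010-1 11-010✓ 11-110✓ 110-10✓ 1101-0✓ 111-10✓ 11101-
Round 2: --0100 -0-011 -001-0 -0010- -01-11 0-001- 00-1-0 1-01-0 11--10
PIs = {--0100, -0-011, -001-0, -0010-, -01-11, -10001, -10010, -11110, 0-001-, 0-1110, 00-1-0, 000-10, 00111-, 010-11, 0100-1, 011101, 1-01-0, 1-1011, 100-00, 1010-1, 11--10, 11101-}
Coverage chart:
  m2: 0-001-,000-10
  m3: -0-011,0-001-
  m4: --0100,-001-0,-0010-,00-1-0
  m5: -0010- ←essential
  m6: -001-0,00-1-0,000-10
  m11: -0-011,-01-11
  m12: 00-1-0 ←essential
  m14: 0-1110,00-1-0,00111-
  m15: -01-11,00111-
  m17: -10001,0100-1
  m18: -10010,0-001-
  m19: 0-001-,010-11,0100-1
  m20: --0100 ←essential
  m23: 010-11 ←essential
  m29: 011101 ←essential
  m30: -11110,0-1110
  m32: 100-00 ←essential
  m35: -0-011 ←essential
  m36: --0100,-001-0,-0010-,1-01-0,100-00
  m37: -0010- ←essential
  m38: -001-0,1-01-0
  m41: 1010-1 ←essential
  m43: -0-011,-01-11,1-1011,1010-1
  m47: -01-11 ←essential
  m49: -10001 ←essential
  m50: -10010,11--10
  m52: --0100,1-01-0
  m58: 11--10,11101-
  m59: 1-1011,11101-
  m62: -11110,11--10
Essential: --0100, -0-011, -0010-, -01-11, -10001, 00-1-0, 010-11, 011101, 100-00, 1010-1

YES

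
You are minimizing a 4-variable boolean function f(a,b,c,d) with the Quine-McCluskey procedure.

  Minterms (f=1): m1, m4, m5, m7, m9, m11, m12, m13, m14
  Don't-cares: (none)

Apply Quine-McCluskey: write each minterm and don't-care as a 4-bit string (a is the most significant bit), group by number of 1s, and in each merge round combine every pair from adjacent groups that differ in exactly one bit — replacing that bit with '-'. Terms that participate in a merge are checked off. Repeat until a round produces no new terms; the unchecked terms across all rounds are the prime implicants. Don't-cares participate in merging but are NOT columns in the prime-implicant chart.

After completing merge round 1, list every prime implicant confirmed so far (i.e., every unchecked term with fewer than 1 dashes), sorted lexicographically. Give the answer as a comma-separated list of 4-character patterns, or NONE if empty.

[col 0] 0001*, 0100*, 0101*, 0111*, 1001*, 1011*, 1100*, 1101*, 1110*
[col 1] -001*, -100*, -101*, 0-01*, 01-1, 010-*, 1-01*, 10-1, 11-0, 110-*
[col 2] --01, -10-
Prime implicants: --01, -10-, 01-1, 10-1, 11-0

NONE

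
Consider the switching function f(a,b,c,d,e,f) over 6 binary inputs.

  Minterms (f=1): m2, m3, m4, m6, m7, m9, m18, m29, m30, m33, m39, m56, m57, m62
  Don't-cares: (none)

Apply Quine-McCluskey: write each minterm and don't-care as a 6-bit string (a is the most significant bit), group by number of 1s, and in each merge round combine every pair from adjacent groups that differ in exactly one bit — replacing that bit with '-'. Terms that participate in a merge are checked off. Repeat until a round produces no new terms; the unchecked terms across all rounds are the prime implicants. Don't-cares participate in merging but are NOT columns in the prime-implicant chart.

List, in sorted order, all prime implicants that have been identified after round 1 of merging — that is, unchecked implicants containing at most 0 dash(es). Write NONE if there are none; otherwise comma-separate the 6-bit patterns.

size-2^0 implicants → 000010(✓)  000011(✓)  000100(✓)  000110(✓)  000111(✓)  001001  010010(✓)  011101  011110(✓)  100001  100111(✓)  111000(✓)  111001(✓)  111110(✓)
size-2^1 implicants → -00111  -11110  0-0010  000-10(✓)  000-11(✓)  00001-(✓)  0001-0  00011-(✓)  11100-
size-2^2 implicants → 000-1-
Unchecked terms (primes): -00111, -11110, 0-0010, 000-1-, 0001-0, 001001, 011101, 100001, 11100-

001001, 011101, 100001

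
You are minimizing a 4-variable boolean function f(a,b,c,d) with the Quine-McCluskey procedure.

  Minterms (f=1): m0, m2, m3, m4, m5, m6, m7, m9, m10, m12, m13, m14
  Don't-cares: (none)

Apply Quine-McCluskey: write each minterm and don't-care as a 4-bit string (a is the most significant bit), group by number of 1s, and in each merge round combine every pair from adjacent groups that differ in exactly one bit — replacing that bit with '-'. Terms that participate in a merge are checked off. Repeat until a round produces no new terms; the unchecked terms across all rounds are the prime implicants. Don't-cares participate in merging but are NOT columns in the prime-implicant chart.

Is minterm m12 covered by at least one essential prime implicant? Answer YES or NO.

size-2^0 implicants → 0000(✓)  0010(✓)  0011(✓)  0100(✓)  0101(✓)  0110(✓)  0111(✓)  1001(✓)  1010(✓)  1100(✓)  1101(✓)  1110(✓)
size-2^1 implicants → -010(✓)  -100(✓)  -101(✓)  -110(✓)  0-00(✓)  0-10(✓)  0-11(✓)  00-0(✓)  001-(✓)  01-0(✓)  01-1(✓)  010-(✓)  011-(✓)  1-01  1-10(✓)  11-0(✓)  110-(✓)
size-2^2 implicants → --10  -1-0  -10-  0--0  0-1-  01--
Unchecked terms (primes): --10, -1-0, -10-, 0--0, 0-1-, 01--, 1-01
Minterm coverage:
  m0 ⊆ 0--0 [E]
  m2 ⊆ --10,0--0,0-1-
  m3 ⊆ 0-1- [E]
  m4 ⊆ -1-0,-10-,0--0,01--
  m5 ⊆ -10-,01--
  m6 ⊆ --10,-1-0,0--0,0-1-,01--
  m7 ⊆ 0-1-,01--
  m9 ⊆ 1-01 [E]
  m10 ⊆ --10 [E]
  m12 ⊆ -1-0,-10-
  m13 ⊆ -10-,1-01
  m14 ⊆ --10,-1-0
E = {--10, 0--0, 0-1-, 1-01}

NO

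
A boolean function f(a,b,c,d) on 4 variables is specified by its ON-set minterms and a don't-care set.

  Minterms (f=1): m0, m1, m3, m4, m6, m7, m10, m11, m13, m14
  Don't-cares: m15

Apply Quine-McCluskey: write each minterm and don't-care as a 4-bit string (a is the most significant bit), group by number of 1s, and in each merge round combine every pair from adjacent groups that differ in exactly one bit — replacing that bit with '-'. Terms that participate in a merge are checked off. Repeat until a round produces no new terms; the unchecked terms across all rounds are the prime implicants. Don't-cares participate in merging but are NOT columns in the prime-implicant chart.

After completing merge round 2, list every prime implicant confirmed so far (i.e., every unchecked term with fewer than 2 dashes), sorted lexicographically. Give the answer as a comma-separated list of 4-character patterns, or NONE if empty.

Round 0: 0000✓ 0001✓ 0011✓ 0100✓ 0110✓ 0111✓ 1010✓ 1011✓ 1101✓ 1110✓ 1111✓
Round 1: -011✓ -110✓ -111✓ 0-00 0-11✓ 00-1 000- 01-0 011-✓ 1-10✓ 1-11✓ 101-✓ 11-1 111-✓
Round 2: --11 -11- 1-1-
PIs = {--11, -11-, 0-00, 00-1, 000-, 01-0, 1-1-, 11-1}

0-00, 00-1, 000-, 01-0, 11-1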